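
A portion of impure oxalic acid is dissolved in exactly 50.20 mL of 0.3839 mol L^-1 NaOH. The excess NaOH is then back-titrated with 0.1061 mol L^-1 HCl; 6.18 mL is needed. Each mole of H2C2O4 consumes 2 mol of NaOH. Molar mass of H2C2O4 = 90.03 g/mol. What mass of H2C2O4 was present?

0.838 g

Total n(NaOH) added = 0.3839 x 0.05020 = 0.01927 mol.
n(HCl) used = 0.1061 x 0.006180 = 0.0006557 mol, which equals the excess n(NaOH).
So n(NaOH) consumed by the sample = 0.01927 - 0.0006557 = 0.01862 mol.
n(H2C2O4) = 0.01862 / 2 = 0.009308 mol.
mass = 0.009308 mol x 90.03 g/mol = 0.838 g.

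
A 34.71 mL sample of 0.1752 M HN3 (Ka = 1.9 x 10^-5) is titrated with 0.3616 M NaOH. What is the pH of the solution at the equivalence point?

n(HN3) = 0.1752 x 0.03471 = 0.006081 mol; V(NaOH) at equivalence = 0.006081/0.3616 = 0.01682 L.
At equivalence all the acid is converted to N3-; total volume = 0.03471 + 0.01682 = 0.05153 L, so [N3-] = 0.006081/0.05153 = 0.1180 M.
Kb = Kw/Ka = 1.0e-14 / 1.9 x 10^-5 = 5.26e-10.
[OH^-] = sqrt(Kb x [N3-]) = sqrt(5.26e-10 x 0.1180) = 7.88e-6 M.
pOH = 5.10, so pH = 14.00 - 5.10 = 8.90.

8.90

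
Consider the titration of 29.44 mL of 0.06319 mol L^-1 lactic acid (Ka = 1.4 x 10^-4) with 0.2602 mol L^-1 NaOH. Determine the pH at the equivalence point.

n(HC3H5O3) = 0.06319 x 0.02944 = 0.001860 mol; V(NaOH) at equivalence = 0.001860/0.2602 = 0.007150 L.
At equivalence all the acid is converted to C3H5O3-; total volume = 0.02944 + 0.007150 = 0.03659 L, so [C3H5O3-] = 0.001860/0.03659 = 0.05084 M.
Kb = Kw/Ka = 1.0e-14 / 1.4 x 10^-4 = 7.14e-11.
[OH^-] = sqrt(Kb x [C3H5O3-]) = sqrt(7.14e-11 x 0.05084) = 1.91e-6 M.
pOH = 5.72, so pH = 14.00 - 5.72 = 8.28.

8.28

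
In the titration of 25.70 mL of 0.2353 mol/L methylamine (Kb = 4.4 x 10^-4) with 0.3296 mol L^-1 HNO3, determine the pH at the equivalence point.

5.75

n(CH3NH2) = 0.2353 x 0.02570 = 0.006047 mol; V(HNO3) at equivalence = 0.006047/0.3296 = 0.01835 L.
At equivalence the base is fully converted to CH3NH3+; total volume = 0.04405 L, so [CH3NH3+] = 0.006047/0.04405 = 0.1373 M.
Ka(CH3NH3+) = Kw/Kb = 1.0e-14 / 4.4 x 10^-4 = 2.27e-11.
[H^+] = sqrt(Ka x [CH3NH3+]) = sqrt(2.27e-11 x 0.1373) = 1.77e-6 M.
pH = -log(1.77e-6) = 5.75.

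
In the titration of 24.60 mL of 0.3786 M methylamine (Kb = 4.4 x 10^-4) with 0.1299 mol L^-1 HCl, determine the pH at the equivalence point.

5.83

n(CH3NH2) = 0.3786 x 0.02460 = 0.009314 mol; V(HCl) at equivalence = 0.009314/0.1299 = 0.07170 L.
At equivalence the base is fully converted to CH3NH3+; total volume = 0.09630 L, so [CH3NH3+] = 0.009314/0.09630 = 0.09672 M.
Ka(CH3NH3+) = Kw/Kb = 1.0e-14 / 4.4 x 10^-4 = 2.27e-11.
[H^+] = sqrt(Ka x [CH3NH3+]) = sqrt(2.27e-11 x 0.09672) = 1.48e-6 M.
pH = -log(1.48e-6) = 5.83.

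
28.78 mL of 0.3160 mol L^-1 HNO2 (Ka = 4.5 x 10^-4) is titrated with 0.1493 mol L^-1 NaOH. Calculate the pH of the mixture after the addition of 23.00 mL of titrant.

Initial n(HNO2) = 0.3160 x 0.02878 = 0.009094 mol.
n(NaOH) added = 0.1493 x 0.02300 = 0.003434 mol, converting that many moles of HNO2 to NO2-.
Remaining n(HNO2) = 0.005661 mol; n(NO2-) = 0.003434 mol.
By Henderson-Hasselbalch, pH = pKa + log([A^-]/[HA]) = 3.35 + log(0.003434/0.005661) = 3.35 + (-0.22) = 3.13.

3.13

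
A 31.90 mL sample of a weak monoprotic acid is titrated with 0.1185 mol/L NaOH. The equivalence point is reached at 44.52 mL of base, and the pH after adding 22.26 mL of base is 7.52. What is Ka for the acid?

22.26 mL is half of the equivalence volume, so this is the half-equivalence point where [HA] = [A^-].
At half-equivalence pH = pKa, so pKa = 7.52.
Ka = 10^(-7.52) = 3.0 x 10^-8.

3.0 x 10^-8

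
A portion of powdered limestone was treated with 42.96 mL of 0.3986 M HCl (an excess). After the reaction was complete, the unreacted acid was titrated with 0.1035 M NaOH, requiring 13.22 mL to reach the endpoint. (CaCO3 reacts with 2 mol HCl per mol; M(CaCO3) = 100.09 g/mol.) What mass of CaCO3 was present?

Total n(HCl) added = 0.3986 x 0.04296 = 0.01712 mol.
n(NaOH) used = 0.1035 x 0.01322 = 0.001368 mol, which equals the excess n(HCl).
So n(HCl) consumed by the sample = 0.01712 - 0.001368 = 0.01576 mol.
n(CaCO3) = 0.01576 / 2 = 0.007878 mol.
mass = 0.007878 mol x 100.09 g/mol = 0.788 g.

0.788 g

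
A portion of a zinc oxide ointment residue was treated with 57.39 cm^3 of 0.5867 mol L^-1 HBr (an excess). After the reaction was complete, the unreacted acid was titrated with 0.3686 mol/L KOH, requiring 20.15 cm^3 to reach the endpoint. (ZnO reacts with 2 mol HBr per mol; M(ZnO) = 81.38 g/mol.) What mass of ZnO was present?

1.07 g

Total n(HBr) added = 0.5867 x 0.05739 = 0.03367 mol.
n(KOH) used = 0.3686 x 0.02015 = 0.007427 mol, which equals the excess n(HBr).
So n(HBr) consumed by the sample = 0.03367 - 0.007427 = 0.02624 mol.
n(ZnO) = 0.02624 / 2 = 0.01312 mol.
mass = 0.01312 mol x 81.38 g/mol = 1.07 g.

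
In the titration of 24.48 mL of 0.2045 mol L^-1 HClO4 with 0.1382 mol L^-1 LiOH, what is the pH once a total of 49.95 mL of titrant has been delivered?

12.41

n(acid) = 0.2045 x 0.02448 = 0.005006 mol; n(LiOH) added = 0.1382 x 0.04995 = 0.006903 mol.
Base is in excess by 0.006903 - 0.005006 = 0.001897 mol in a total volume of 0.07443 L.
[OH^-] = 0.001897/0.07443 = 0.02549 M, so pOH = 1.59 and pH = 14.00 - 1.59 = 12.41.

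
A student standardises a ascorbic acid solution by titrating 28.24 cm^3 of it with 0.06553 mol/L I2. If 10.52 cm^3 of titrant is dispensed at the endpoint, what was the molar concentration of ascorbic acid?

n(I2) = 0.06553 x 0.01052 = 0.0006894 mol.
From the balanced equation, 1 mol I2 reacts with 1 mol ascorbic acid, so n(ascorbic acid) = 0.0006894 x 1/1 = 0.0006894 mol.
[ascorbic acid] = 0.0006894 / 0.02824 L = 0.0244 M.

0.0244 M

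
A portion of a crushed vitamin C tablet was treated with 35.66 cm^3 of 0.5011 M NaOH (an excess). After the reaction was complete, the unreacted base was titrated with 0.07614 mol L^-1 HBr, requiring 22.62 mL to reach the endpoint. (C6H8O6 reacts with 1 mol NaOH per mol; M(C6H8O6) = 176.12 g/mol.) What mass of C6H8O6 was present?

2.84 g

Total n(NaOH) added = 0.5011 x 0.03566 = 0.01787 mol.
n(HBr) used = 0.07614 x 0.02262 = 0.001722 mol, which equals the excess n(NaOH).
So n(NaOH) consumed by the sample = 0.01787 - 0.001722 = 0.01615 mol.
n(C6H8O6) = 0.01615 / 1 = 0.01615 mol.
mass = 0.01615 mol x 176.12 g/mol = 2.84 g.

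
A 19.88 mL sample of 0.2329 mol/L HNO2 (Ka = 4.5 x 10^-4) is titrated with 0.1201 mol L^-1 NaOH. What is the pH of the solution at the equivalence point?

8.12

n(HNO2) = 0.2329 x 0.01988 = 0.004630 mol; V(NaOH) at equivalence = 0.004630/0.1201 = 0.03855 L.
At equivalence all the acid is converted to NO2-; total volume = 0.01988 + 0.03855 = 0.05843 L, so [NO2-] = 0.004630/0.05843 = 0.07924 M.
Kb = Kw/Ka = 1.0e-14 / 4.5 x 10^-4 = 2.22e-11.
[OH^-] = sqrt(Kb x [NO2-]) = sqrt(2.22e-11 x 0.07924) = 1.33e-6 M.
pOH = 5.88, so pH = 14.00 - 5.88 = 8.12.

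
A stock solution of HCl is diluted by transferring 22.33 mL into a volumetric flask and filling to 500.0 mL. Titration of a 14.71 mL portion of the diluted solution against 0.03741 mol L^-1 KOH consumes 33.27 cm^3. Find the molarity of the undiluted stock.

n(KOH) = 0.03741 x 0.03327 = 0.001245 mol.
n(HCl) in the aliquot = 0.001245 mol.
[diluted HCl] = 0.001245 / 0.01471 = 0.08461 M.
Dilution factor = 500.0/22.33 = 22.39, so [stock] = 0.08461 x 22.39 = 1.89 M.

1.89 M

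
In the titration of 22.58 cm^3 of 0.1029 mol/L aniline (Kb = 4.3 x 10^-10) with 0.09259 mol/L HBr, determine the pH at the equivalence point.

2.97

n(C6H5NH2) = 0.1029 x 0.02258 = 0.002323 mol; V(HBr) at equivalence = 0.002323/0.09259 = 0.02509 L.
At equivalence the base is fully converted to C6H5NH3+; total volume = 0.04767 L, so [C6H5NH3+] = 0.002323/0.04767 = 0.04874 M.
Ka(C6H5NH3+) = Kw/Kb = 1.0e-14 / 4.3 x 10^-10 = 2.33e-5.
[H^+] = sqrt(Ka x [C6H5NH3+]) = sqrt(2.33e-5 x 0.04874) = 0.00106 M.
pH = -log(0.00106) = 2.97.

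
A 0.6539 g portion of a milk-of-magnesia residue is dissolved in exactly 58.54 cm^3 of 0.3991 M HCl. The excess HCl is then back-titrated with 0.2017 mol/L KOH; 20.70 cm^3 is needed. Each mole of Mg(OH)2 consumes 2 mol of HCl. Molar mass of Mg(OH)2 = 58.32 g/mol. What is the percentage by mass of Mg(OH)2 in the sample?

Total n(HCl) added = 0.3991 x 0.05854 = 0.02336 mol.
n(KOH) used = 0.2017 x 0.02070 = 0.004175 mol, which equals the excess n(HCl).
So n(HCl) consumed by the sample = 0.02336 - 0.004175 = 0.01919 mol.
n(Mg(OH)2) = 0.01919 / 2 = 0.009594 mol.
mass Mg(OH)2 = 0.009594 x 58.32 = 0.5595 g, so %Mg(OH)2 = 0.5595/0.6539 x 100 = 85.6%.

85.6%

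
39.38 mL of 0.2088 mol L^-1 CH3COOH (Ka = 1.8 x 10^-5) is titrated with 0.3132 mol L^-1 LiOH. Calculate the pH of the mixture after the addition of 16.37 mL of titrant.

4.96

Initial n(CH3COOH) = 0.2088 x 0.03938 = 0.008223 mol.
n(LiOH) added = 0.3132 x 0.01637 = 0.005127 mol, converting that many moles of CH3COOH to CH3COO-.
Remaining n(CH3COOH) = 0.003095 mol; n(CH3COO-) = 0.005127 mol.
By Henderson-Hasselbalch, pH = pKa + log([A^-]/[HA]) = 4.74 + log(0.005127/0.003095) = 4.74 + (+0.22) = 4.96.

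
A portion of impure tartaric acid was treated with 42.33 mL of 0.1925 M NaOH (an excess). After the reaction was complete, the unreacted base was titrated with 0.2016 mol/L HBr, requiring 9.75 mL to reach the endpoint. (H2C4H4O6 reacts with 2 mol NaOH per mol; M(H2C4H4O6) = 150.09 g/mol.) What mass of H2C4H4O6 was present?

0.464 g

Total n(NaOH) added = 0.1925 x 0.04233 = 0.008149 mol.
n(HBr) used = 0.2016 x 0.009750 = 0.001966 mol, which equals the excess n(NaOH).
So n(NaOH) consumed by the sample = 0.008149 - 0.001966 = 0.006183 mol.
n(H2C4H4O6) = 0.006183 / 2 = 0.003091 mol.
mass = 0.003091 mol x 150.09 g/mol = 0.464 g.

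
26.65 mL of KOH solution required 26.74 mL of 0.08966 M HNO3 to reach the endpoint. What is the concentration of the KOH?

0.0900 M

n(HNO3) delivered = 0.08966 x 0.02674 = 0.002398 mol.
For a 1:1 reaction, n(KOH) = 0.002398 mol.
[KOH] = 0.002398 mol / 0.02665 L = 0.0900 M.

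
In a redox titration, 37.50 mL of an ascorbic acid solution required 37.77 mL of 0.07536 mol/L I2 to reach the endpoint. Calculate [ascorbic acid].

n(I2) = 0.07536 x 0.03777 = 0.002846 mol.
From the balanced equation, 1 mol I2 reacts with 1 mol ascorbic acid, so n(ascorbic acid) = 0.002846 x 1/1 = 0.002846 mol.
[ascorbic acid] = 0.002846 / 0.03750 L = 0.0759 M.

0.0759 M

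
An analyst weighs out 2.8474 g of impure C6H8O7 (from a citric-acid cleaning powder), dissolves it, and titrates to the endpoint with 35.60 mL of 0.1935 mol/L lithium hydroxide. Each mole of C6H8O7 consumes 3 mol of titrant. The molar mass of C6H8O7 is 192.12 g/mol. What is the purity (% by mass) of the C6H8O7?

15.5%

n(LiOH) = 0.1935 x 0.03560 = 0.006889 mol.
n(C6H8O7) = 0.006889 / 3 = 0.002296 mol.
mass of C6H8O7 = 0.002296 x 192.12 = 0.4411 g.
% purity = 0.4411 / 2.8474 x 100 = 15.5%.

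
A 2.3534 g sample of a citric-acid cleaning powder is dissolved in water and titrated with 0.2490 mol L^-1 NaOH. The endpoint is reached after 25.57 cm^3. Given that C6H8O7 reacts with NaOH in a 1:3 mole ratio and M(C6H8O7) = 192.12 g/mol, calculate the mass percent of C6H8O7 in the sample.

n(NaOH) = 0.2490 x 0.02557 = 0.006367 mol.
n(C6H8O7) = 0.006367 / 3 = 0.002122 mol.
mass of C6H8O7 = 0.002122 x 192.12 = 0.4077 g.
% purity = 0.4077 / 2.3534 x 100 = 17.3%.

17.3%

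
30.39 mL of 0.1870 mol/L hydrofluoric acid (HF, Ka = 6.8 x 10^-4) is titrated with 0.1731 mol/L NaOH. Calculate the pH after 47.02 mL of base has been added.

n(acid) = 0.1870 x 0.03039 = 0.005683 mol; n(NaOH) added = 0.1731 x 0.04702 = 0.008139 mol.
Base is in excess by 0.008139 - 0.005683 = 0.002456 mol in a total volume of 0.07741 L.
[OH^-] = 0.002456/0.07741 = 0.03173 M, so pOH = 1.50 and pH = 14.00 - 1.50 = 12.50.

12.50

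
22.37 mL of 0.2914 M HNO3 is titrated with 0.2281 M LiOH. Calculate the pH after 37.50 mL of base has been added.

12.53

n(acid) = 0.2914 x 0.02237 = 0.006519 mol; n(LiOH) added = 0.2281 x 0.03750 = 0.008554 mol.
Base is in excess by 0.008554 - 0.006519 = 0.002035 mol in a total volume of 0.05987 L.
[OH^-] = 0.002035/0.05987 = 0.03399 M, so pOH = 1.47 and pH = 14.00 - 1.47 = 12.53.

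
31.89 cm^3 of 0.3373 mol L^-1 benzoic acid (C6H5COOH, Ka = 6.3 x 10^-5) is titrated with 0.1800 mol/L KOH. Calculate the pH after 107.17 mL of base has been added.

12.79

n(acid) = 0.3373 x 0.03189 = 0.01076 mol; n(KOH) added = 0.1800 x 0.1072 = 0.01929 mol.
Base is in excess by 0.01929 - 0.01076 = 0.008534 mol in a total volume of 0.1391 L.
[OH^-] = 0.008534/0.1391 = 0.06137 M, so pOH = 1.21 and pH = 14.00 - 1.21 = 12.79.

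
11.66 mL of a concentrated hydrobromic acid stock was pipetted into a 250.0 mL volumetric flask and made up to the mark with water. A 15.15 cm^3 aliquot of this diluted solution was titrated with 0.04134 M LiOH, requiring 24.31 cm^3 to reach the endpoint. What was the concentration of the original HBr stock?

n(LiOH) = 0.04134 x 0.02431 = 0.001005 mol.
n(HBr) in the aliquot = 0.001005 mol.
[diluted HBr] = 0.001005 / 0.01515 = 0.06634 M.
Dilution factor = 250.0/11.66 = 21.44, so [stock] = 0.06634 x 21.44 = 1.42 M.

1.42 M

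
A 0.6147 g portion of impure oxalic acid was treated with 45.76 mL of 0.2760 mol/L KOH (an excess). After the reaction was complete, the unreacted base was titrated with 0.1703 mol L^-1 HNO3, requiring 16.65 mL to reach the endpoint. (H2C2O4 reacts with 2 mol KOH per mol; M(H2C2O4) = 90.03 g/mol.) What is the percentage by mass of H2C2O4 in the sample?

Total n(KOH) added = 0.2760 x 0.04576 = 0.01263 mol.
n(HNO3) used = 0.1703 x 0.01665 = 0.002835 mol, which equals the excess n(KOH).
So n(KOH) consumed by the sample = 0.01263 - 0.002835 = 0.009794 mol.
n(H2C2O4) = 0.009794 / 2 = 0.004897 mol.
mass H2C2O4 = 0.004897 x 90.03 = 0.4409 g, so %H2C2O4 = 0.4409/0.6147 x 100 = 71.7%.

71.7%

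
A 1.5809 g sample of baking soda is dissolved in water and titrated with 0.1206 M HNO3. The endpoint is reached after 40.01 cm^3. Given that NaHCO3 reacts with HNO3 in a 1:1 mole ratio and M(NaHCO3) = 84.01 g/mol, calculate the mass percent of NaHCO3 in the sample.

n(HNO3) = 0.1206 x 0.04001 = 0.004825 mol.
n(NaHCO3) = 0.004825 / 1 = 0.004825 mol.
mass of NaHCO3 = 0.004825 x 84.01 = 0.4054 g.
% purity = 0.4054 / 1.5809 x 100 = 25.6%.

25.6%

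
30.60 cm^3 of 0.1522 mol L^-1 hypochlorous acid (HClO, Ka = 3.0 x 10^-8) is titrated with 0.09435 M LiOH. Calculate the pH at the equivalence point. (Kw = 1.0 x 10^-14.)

n(HClO) = 0.1522 x 0.03060 = 0.004657 mol; V(LiOH) at equivalence = 0.004657/0.09435 = 0.04936 L.
At equivalence all the acid is converted to ClO-; total volume = 0.03060 + 0.04936 = 0.07996 L, so [ClO-] = 0.004657/0.07996 = 0.05824 M.
Kb = Kw/Ka = 1.0e-14 / 3.0 x 10^-8 = 3.33e-7.
[OH^-] = sqrt(Kb x [ClO-]) = sqrt(3.33e-7 x 0.05824) = 0.000139 M.
pOH = 3.86, so pH = 14.00 - 3.86 = 10.14.

10.14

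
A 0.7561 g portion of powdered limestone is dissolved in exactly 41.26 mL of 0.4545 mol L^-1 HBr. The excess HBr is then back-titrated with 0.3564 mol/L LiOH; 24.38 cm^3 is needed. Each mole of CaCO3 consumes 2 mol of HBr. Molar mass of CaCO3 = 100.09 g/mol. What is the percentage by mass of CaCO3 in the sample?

66.6%

Total n(HBr) added = 0.4545 x 0.04126 = 0.01875 mol.
n(LiOH) used = 0.3564 x 0.02438 = 0.008689 mol, which equals the excess n(HBr).
So n(HBr) consumed by the sample = 0.01875 - 0.008689 = 0.01006 mol.
n(CaCO3) = 0.01006 / 2 = 0.005032 mol.
mass CaCO3 = 0.005032 x 100.09 = 0.5036 g, so %CaCO3 = 0.5036/0.7561 x 100 = 66.6%.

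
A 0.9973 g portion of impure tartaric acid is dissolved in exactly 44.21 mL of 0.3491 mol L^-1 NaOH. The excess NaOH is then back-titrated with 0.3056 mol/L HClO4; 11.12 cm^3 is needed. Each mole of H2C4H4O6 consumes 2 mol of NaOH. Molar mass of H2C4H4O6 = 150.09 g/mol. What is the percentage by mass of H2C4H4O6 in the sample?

90.6%

Total n(NaOH) added = 0.3491 x 0.04421 = 0.01543 mol.
n(HClO4) used = 0.3056 x 0.01112 = 0.003398 mol, which equals the excess n(NaOH).
So n(NaOH) consumed by the sample = 0.01543 - 0.003398 = 0.01204 mol.
n(H2C4H4O6) = 0.01204 / 2 = 0.006018 mol.
mass H2C4H4O6 = 0.006018 x 150.09 = 0.9032 g, so %H2C4H4O6 = 0.9032/0.9973 x 100 = 90.6%.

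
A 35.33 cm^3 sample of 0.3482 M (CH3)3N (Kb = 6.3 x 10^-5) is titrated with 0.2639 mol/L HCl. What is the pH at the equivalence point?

5.31

n((CH3)3N) = 0.3482 x 0.03533 = 0.01230 mol; V(HCl) at equivalence = 0.01230/0.2639 = 0.04662 L.
At equivalence the base is fully converted to (CH3)3NH+; total volume = 0.08195 L, so [(CH3)3NH+] = 0.01230/0.08195 = 0.1501 M.
Ka((CH3)3NH+) = Kw/Kb = 1.0e-14 / 6.3 x 10^-5 = 1.59e-10.
[H^+] = sqrt(Ka x [(CH3)3NH+]) = sqrt(1.59e-10 x 0.1501) = 4.88e-6 M.
pH = -log(4.88e-6) = 5.31.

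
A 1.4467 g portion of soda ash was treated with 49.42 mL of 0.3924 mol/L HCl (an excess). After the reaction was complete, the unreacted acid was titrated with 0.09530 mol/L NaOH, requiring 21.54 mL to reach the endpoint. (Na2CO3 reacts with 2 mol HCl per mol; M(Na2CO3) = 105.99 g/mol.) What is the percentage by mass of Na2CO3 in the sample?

Total n(HCl) added = 0.3924 x 0.04942 = 0.01939 mol.
n(NaOH) used = 0.09530 x 0.02154 = 0.002053 mol, which equals the excess n(HCl).
So n(HCl) consumed by the sample = 0.01939 - 0.002053 = 0.01734 mol.
n(Na2CO3) = 0.01734 / 2 = 0.008670 mol.
mass Na2CO3 = 0.008670 x 105.99 = 0.9189 g, so %Na2CO3 = 0.9189/1.4467 x 100 = 63.5%.

63.5%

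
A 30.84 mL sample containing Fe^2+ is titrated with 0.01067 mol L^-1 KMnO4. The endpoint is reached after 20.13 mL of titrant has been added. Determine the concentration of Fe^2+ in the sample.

0.0348 M

n(KMnO4) = 0.01067 x 0.02013 = 0.0002148 mol.
From the balanced equation, 1 mol KMnO4 reacts with 5 mol Fe^2+, so n(Fe^2+) = 0.0002148 x 5/1 = 0.001074 mol.
[Fe^2+] = 0.001074 / 0.03084 L = 0.0348 M.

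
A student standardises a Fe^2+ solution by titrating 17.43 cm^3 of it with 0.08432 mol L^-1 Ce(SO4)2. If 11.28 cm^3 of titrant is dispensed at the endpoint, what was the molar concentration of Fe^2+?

0.0546 M

n(Ce(SO4)2) = 0.08432 x 0.01128 = 0.0009511 mol.
From the balanced equation, 1 mol Ce(SO4)2 reacts with 1 mol Fe^2+, so n(Fe^2+) = 0.0009511 x 1/1 = 0.0009511 mol.
[Fe^2+] = 0.0009511 / 0.01743 L = 0.0546 M.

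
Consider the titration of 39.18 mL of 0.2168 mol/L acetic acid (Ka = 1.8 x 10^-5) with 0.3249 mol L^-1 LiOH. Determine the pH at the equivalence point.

n(CH3COOH) = 0.2168 x 0.03918 = 0.008494 mol; V(LiOH) at equivalence = 0.008494/0.3249 = 0.02614 L.
At equivalence all the acid is converted to CH3COO-; total volume = 0.03918 + 0.02614 = 0.06532 L, so [CH3COO-] = 0.008494/0.06532 = 0.1300 M.
Kb = Kw/Ka = 1.0e-14 / 1.8 x 10^-5 = 5.56e-10.
[OH^-] = sqrt(Kb x [CH3COO-]) = sqrt(5.56e-10 x 0.1300) = 8.50e-6 M.
pOH = 5.07, so pH = 14.00 - 5.07 = 8.93.

8.93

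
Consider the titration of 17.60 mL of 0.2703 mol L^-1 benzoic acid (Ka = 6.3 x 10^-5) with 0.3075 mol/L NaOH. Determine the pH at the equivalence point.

8.68

n(C6H5COOH) = 0.2703 x 0.01760 = 0.004757 mol; V(NaOH) at equivalence = 0.004757/0.3075 = 0.01547 L.
At equivalence all the acid is converted to C6H5COO-; total volume = 0.01760 + 0.01547 = 0.03307 L, so [C6H5COO-] = 0.004757/0.03307 = 0.1439 M.
Kb = Kw/Ka = 1.0e-14 / 6.3 x 10^-5 = 1.59e-10.
[OH^-] = sqrt(Kb x [C6H5COO-]) = sqrt(1.59e-10 x 0.1439) = 4.78e-6 M.
pOH = 5.32, so pH = 14.00 - 5.32 = 8.68.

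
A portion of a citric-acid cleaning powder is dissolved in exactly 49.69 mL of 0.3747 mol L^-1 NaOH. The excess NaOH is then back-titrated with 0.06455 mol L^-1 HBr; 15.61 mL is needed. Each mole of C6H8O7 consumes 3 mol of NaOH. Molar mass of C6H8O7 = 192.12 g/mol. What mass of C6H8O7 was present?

1.13 g

Total n(NaOH) added = 0.3747 x 0.04969 = 0.01862 mol.
n(HBr) used = 0.06455 x 0.01561 = 0.001008 mol, which equals the excess n(NaOH).
So n(NaOH) consumed by the sample = 0.01862 - 0.001008 = 0.01761 mol.
n(C6H8O7) = 0.01761 / 3 = 0.005870 mol.
mass = 0.005870 mol x 192.12 g/mol = 1.13 g.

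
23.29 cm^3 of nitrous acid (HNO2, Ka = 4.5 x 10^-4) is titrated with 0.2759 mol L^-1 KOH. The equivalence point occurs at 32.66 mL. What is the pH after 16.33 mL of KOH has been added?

16.33 mL is exactly half the equivalence volume (32.66/2), i.e. the half-equivalence point.
There, n(HA) = n(A^-), so pH = pKa = -log(4.5 x 10^-4) = 3.35.

3.35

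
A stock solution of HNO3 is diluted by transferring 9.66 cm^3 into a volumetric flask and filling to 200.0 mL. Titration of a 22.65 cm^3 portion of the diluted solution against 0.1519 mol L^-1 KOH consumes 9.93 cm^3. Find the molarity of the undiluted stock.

1.38 M

n(KOH) = 0.1519 x 0.009930 = 0.001508 mol.
n(HNO3) in the aliquot = 0.001508 mol.
[diluted HNO3] = 0.001508 / 0.02265 = 0.06659 M.
Dilution factor = 200.0/9.660 = 20.70, so [stock] = 0.06659 x 20.70 = 1.38 M.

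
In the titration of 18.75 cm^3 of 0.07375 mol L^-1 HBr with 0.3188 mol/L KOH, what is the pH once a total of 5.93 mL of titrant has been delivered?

12.31

n(acid) = 0.07375 x 0.01875 = 0.001383 mol; n(KOH) added = 0.3188 x 0.005930 = 0.001890 mol.
Base is in excess by 0.001890 - 0.001383 = 0.0005077 mol in a total volume of 0.02468 L.
[OH^-] = 0.0005077/0.02468 = 0.02057 M, so pOH = 1.69 and pH = 14.00 - 1.69 = 12.31.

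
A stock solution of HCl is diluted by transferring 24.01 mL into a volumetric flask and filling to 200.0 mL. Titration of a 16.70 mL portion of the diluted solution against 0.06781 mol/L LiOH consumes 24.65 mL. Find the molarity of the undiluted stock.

0.834 M

n(LiOH) = 0.06781 x 0.02465 = 0.001672 mol.
n(HCl) in the aliquot = 0.001672 mol.
[diluted HCl] = 0.001672 / 0.01670 = 0.1001 M.
Dilution factor = 200.0/24.01 = 8.330, so [stock] = 0.1001 x 8.330 = 0.834 M.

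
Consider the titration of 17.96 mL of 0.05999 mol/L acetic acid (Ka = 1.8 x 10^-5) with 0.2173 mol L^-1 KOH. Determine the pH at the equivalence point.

8.71

n(CH3COOH) = 0.05999 x 0.01796 = 0.001077 mol; V(KOH) at equivalence = 0.001077/0.2173 = 0.004958 L.
At equivalence all the acid is converted to CH3COO-; total volume = 0.01796 + 0.004958 = 0.02292 L, so [CH3COO-] = 0.001077/0.02292 = 0.04701 M.
Kb = Kw/Ka = 1.0e-14 / 1.8 x 10^-5 = 5.56e-10.
[OH^-] = sqrt(Kb x [CH3COO-]) = sqrt(5.56e-10 x 0.04701) = 5.11e-6 M.
pOH = 5.29, so pH = 14.00 - 5.29 = 8.71.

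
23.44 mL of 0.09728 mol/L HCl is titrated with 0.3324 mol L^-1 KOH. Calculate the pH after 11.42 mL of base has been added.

n(acid) = 0.09728 x 0.02344 = 0.002280 mol; n(KOH) added = 0.3324 x 0.01142 = 0.003796 mol.
Base is in excess by 0.003796 - 0.002280 = 0.001516 mol in a total volume of 0.03486 L.
[OH^-] = 0.001516/0.03486 = 0.04348 M, so pOH = 1.36 and pH = 14.00 - 1.36 = 12.64.

12.64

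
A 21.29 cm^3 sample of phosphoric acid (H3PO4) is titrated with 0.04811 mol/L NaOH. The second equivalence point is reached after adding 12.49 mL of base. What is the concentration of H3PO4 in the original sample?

0.0141 M

n(NaOH) = 0.04811 x 0.01249 = 0.0006009 mol.
At the second equivalence point, 2 mol OH^- react per mol H3PO4, so n(H3PO4) = 0.0006009 / 2 = 0.0003004 mol.
[H3PO4] = 0.0003004 / 0.02129 L = 0.0141 M.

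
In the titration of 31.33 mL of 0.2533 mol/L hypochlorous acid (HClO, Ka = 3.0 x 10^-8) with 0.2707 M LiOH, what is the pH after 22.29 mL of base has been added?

8.02

Initial n(HClO) = 0.2533 x 0.03133 = 0.007936 mol.
n(LiOH) added = 0.2707 x 0.02229 = 0.006034 mol, converting that many moles of HClO to ClO-.
Remaining n(HClO) = 0.001902 mol; n(ClO-) = 0.006034 mol.
By Henderson-Hasselbalch, pH = pKa + log([A^-]/[HA]) = 7.52 + log(0.006034/0.001902) = 7.52 + (+0.50) = 8.02.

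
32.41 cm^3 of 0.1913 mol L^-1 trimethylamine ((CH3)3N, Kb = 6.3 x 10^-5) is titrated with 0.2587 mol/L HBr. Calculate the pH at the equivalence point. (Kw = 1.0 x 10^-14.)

n((CH3)3N) = 0.1913 x 0.03241 = 0.006200 mol; V(HBr) at equivalence = 0.006200/0.2587 = 0.02397 L.
At equivalence the base is fully converted to (CH3)3NH+; total volume = 0.05638 L, so [(CH3)3NH+] = 0.006200/0.05638 = 0.1100 M.
Ka((CH3)3NH+) = Kw/Kb = 1.0e-14 / 6.3 x 10^-5 = 1.59e-10.
[H^+] = sqrt(Ka x [(CH3)3NH+]) = sqrt(1.59e-10 x 0.1100) = 4.18e-6 M.
pH = -log(4.18e-6) = 5.38.

5.38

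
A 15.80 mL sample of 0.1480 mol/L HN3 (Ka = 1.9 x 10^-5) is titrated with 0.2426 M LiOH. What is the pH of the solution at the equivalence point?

n(HN3) = 0.1480 x 0.01580 = 0.002338 mol; V(LiOH) at equivalence = 0.002338/0.2426 = 0.009639 L.
At equivalence all the acid is converted to N3-; total volume = 0.01580 + 0.009639 = 0.02544 L, so [N3-] = 0.002338/0.02544 = 0.09192 M.
Kb = Kw/Ka = 1.0e-14 / 1.9 x 10^-5 = 5.26e-10.
[OH^-] = sqrt(Kb x [N3-]) = sqrt(5.26e-10 x 0.09192) = 6.96e-6 M.
pOH = 5.16, so pH = 14.00 - 5.16 = 8.84.

8.84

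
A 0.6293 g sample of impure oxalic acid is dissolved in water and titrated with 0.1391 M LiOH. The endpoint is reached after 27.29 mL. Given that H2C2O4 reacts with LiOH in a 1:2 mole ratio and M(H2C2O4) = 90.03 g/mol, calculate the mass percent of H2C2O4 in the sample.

27.2%

n(LiOH) = 0.1391 x 0.02729 = 0.003796 mol.
n(H2C2O4) = 0.003796 / 2 = 0.001898 mol.
mass of H2C2O4 = 0.001898 x 90.03 = 0.1709 g.
% purity = 0.1709 / 0.6293 x 100 = 27.2%.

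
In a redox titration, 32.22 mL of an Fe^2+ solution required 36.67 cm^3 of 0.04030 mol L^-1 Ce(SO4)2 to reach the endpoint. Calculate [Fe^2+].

n(Ce(SO4)2) = 0.04030 x 0.03667 = 0.001478 mol.
From the balanced equation, 1 mol Ce(SO4)2 reacts with 1 mol Fe^2+, so n(Fe^2+) = 0.001478 x 1/1 = 0.001478 mol.
[Fe^2+] = 0.001478 / 0.03222 L = 0.0459 M.

0.0459 M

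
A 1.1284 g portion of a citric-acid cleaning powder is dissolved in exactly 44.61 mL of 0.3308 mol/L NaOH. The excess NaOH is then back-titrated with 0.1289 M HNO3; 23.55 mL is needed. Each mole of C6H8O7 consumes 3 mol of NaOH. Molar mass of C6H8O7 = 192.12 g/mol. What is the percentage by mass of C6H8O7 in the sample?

66.5%

Total n(NaOH) added = 0.3308 x 0.04461 = 0.01476 mol.
n(HNO3) used = 0.1289 x 0.02355 = 0.003036 mol, which equals the excess n(NaOH).
So n(NaOH) consumed by the sample = 0.01476 - 0.003036 = 0.01172 mol.
n(C6H8O7) = 0.01172 / 3 = 0.003907 mol.
mass C6H8O7 = 0.003907 x 192.12 = 0.7506 g, so %C6H8O7 = 0.7506/1.1284 x 100 = 66.5%.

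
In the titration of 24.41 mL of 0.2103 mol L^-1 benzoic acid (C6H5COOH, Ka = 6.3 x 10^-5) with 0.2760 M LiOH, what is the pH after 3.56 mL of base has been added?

3.57

Initial n(C6H5COOH) = 0.2103 x 0.02441 = 0.005133 mol.
n(LiOH) added = 0.2760 x 0.003560 = 0.0009826 mol, converting that many moles of C6H5COOH to C6H5COO-.
Remaining n(C6H5COOH) = 0.004151 mol; n(C6H5COO-) = 0.0009826 mol.
By Henderson-Hasselbalch, pH = pKa + log([A^-]/[HA]) = 4.20 + log(0.0009826/0.004151) = 4.20 + (-0.63) = 3.57.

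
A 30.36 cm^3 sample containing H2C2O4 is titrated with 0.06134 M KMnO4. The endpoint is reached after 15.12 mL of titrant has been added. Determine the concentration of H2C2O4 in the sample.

0.0764 M

n(KMnO4) = 0.06134 x 0.01512 = 0.0009275 mol.
From the balanced equation, 2 mol KMnO4 reacts with 5 mol H2C2O4, so n(H2C2O4) = 0.0009275 x 5/2 = 0.002319 mol.
[H2C2O4] = 0.002319 / 0.03036 L = 0.0764 M.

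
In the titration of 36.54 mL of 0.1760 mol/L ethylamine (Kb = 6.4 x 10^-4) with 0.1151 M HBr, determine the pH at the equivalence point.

n(C2H5NH2) = 0.1760 x 0.03654 = 0.006431 mol; V(HBr) at equivalence = 0.006431/0.1151 = 0.05587 L.
At equivalence the base is fully converted to C2H5NH3+; total volume = 0.09241 L, so [C2H5NH3+] = 0.006431/0.09241 = 0.06959 M.
Ka(C2H5NH3+) = Kw/Kb = 1.0e-14 / 6.4 x 10^-4 = 1.56e-11.
[H^+] = sqrt(Ka x [C2H5NH3+]) = sqrt(1.56e-11 x 0.06959) = 1.04e-6 M.
pH = -log(1.04e-6) = 5.98.

5.98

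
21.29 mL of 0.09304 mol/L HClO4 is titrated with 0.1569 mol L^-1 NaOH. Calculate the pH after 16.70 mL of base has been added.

n(acid) = 0.09304 x 0.02129 = 0.001981 mol; n(NaOH) added = 0.1569 x 0.01670 = 0.002620 mol.
Base is in excess by 0.002620 - 0.001981 = 0.0006394 mol in a total volume of 0.03799 L.
[OH^-] = 0.0006394/0.03799 = 0.01683 M, so pOH = 1.77 and pH = 14.00 - 1.77 = 12.23.

12.23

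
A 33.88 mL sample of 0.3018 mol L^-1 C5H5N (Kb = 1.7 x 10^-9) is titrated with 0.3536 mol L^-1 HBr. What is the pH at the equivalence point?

n(C5H5N) = 0.3018 x 0.03388 = 0.01022 mol; V(HBr) at equivalence = 0.01022/0.3536 = 0.02892 L.
At equivalence the base is fully converted to C5H5NH+; total volume = 0.06280 L, so [C5H5NH+] = 0.01022/0.06280 = 0.1628 M.
Ka(C5H5NH+) = Kw/Kb = 1.0e-14 / 1.7 x 10^-9 = 5.88e-6.
[H^+] = sqrt(Ka x [C5H5NH+]) = sqrt(5.88e-6 x 0.1628) = 0.000979 M.
pH = -log(0.000979) = 3.01.

3.01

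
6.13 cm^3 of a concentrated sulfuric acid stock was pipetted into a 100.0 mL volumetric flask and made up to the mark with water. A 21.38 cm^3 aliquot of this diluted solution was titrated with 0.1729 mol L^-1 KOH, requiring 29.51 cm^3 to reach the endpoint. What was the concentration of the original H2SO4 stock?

n(KOH) = 0.1729 x 0.02951 = 0.005102 mol.
n(H2SO4) in the aliquot = 0.005102 x 1/2 = 0.002551 mol.
[diluted H2SO4] = 0.002551 / 0.02138 = 0.1193 M.
Dilution factor = 100.0/6.130 = 16.31, so [stock] = 0.1193 x 16.31 = 1.95 M.

1.95 M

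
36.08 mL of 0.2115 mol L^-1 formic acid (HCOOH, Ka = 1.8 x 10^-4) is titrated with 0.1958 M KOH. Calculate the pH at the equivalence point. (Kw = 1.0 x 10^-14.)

8.38

n(HCOOH) = 0.2115 x 0.03608 = 0.007631 mol; V(KOH) at equivalence = 0.007631/0.1958 = 0.03897 L.
At equivalence all the acid is converted to HCOO-; total volume = 0.03608 + 0.03897 = 0.07505 L, so [HCOO-] = 0.007631/0.07505 = 0.1017 M.
Kb = Kw/Ka = 1.0e-14 / 1.8 x 10^-4 = 5.56e-11.
[OH^-] = sqrt(Kb x [HCOO-]) = sqrt(5.56e-11 x 0.1017) = 2.38e-6 M.
pOH = 5.62, so pH = 14.00 - 5.62 = 8.38.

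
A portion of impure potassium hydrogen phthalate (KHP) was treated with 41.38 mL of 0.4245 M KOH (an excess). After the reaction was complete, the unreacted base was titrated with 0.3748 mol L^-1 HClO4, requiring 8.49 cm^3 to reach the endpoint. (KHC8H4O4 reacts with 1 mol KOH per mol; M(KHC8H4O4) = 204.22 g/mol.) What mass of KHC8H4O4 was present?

Total n(KOH) added = 0.4245 x 0.04138 = 0.01757 mol.
n(HClO4) used = 0.3748 x 0.008490 = 0.003182 mol, which equals the excess n(KOH).
So n(KOH) consumed by the sample = 0.01757 - 0.003182 = 0.01438 mol.
n(KHC8H4O4) = 0.01438 / 1 = 0.01438 mol.
mass = 0.01438 mol x 204.22 g/mol = 2.94 g.

2.94 g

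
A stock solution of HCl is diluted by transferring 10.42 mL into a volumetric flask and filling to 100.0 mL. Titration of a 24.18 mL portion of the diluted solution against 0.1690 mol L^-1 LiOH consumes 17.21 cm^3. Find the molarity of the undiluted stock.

n(LiOH) = 0.1690 x 0.01721 = 0.002908 mol.
n(HCl) in the aliquot = 0.002908 mol.
[diluted HCl] = 0.002908 / 0.02418 = 0.1203 M.
Dilution factor = 100.0/10.42 = 9.597, so [stock] = 0.1203 x 9.597 = 1.15 M.

1.15 M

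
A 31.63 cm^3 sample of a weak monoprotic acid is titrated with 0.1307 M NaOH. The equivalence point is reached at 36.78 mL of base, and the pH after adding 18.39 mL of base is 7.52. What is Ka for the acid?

18.39 mL is half of the equivalence volume, so this is the half-equivalence point where [HA] = [A^-].
At half-equivalence pH = pKa, so pKa = 7.52.
Ka = 10^(-7.52) = 3.0 x 10^-8.

3.0 x 10^-8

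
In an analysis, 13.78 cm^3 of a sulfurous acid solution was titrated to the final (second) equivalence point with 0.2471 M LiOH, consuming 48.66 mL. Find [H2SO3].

0.436 M

n(LiOH) = 0.2471 x 0.04866 = 0.01202 mol.
At the final (second) equivalence point, 2 mol OH^- react per mol H2SO3, so n(H2SO3) = 0.01202 / 2 = 0.006012 mol.
[H2SO3] = 0.006012 / 0.01378 L = 0.436 M.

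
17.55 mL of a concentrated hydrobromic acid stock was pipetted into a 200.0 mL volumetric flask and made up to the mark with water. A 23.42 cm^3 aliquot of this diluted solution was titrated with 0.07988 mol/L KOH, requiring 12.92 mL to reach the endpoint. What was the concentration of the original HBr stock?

0.502 M

n(KOH) = 0.07988 x 0.01292 = 0.001032 mol.
n(HBr) in the aliquot = 0.001032 mol.
[diluted HBr] = 0.001032 / 0.02342 = 0.04407 M.
Dilution factor = 200.0/17.55 = 11.40, so [stock] = 0.04407 x 11.40 = 0.502 M.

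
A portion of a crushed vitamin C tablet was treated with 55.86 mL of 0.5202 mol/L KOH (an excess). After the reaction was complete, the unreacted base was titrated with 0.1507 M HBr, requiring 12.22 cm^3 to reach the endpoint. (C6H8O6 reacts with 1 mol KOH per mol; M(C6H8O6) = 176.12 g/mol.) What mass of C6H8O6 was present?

4.79 g

Total n(KOH) added = 0.5202 x 0.05586 = 0.02906 mol.
n(HBr) used = 0.1507 x 0.01222 = 0.001842 mol, which equals the excess n(KOH).
So n(KOH) consumed by the sample = 0.02906 - 0.001842 = 0.02722 mol.
n(C6H8O6) = 0.02722 / 1 = 0.02722 mol.
mass = 0.02722 mol x 176.12 g/mol = 4.79 g.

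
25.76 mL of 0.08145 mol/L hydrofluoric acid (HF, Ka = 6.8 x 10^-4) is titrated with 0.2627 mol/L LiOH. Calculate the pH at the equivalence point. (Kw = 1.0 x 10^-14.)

7.98

n(HF) = 0.08145 x 0.02576 = 0.002098 mol; V(LiOH) at equivalence = 0.002098/0.2627 = 0.007987 L.
At equivalence all the acid is converted to F-; total volume = 0.02576 + 0.007987 = 0.03375 L, so [F-] = 0.002098/0.03375 = 0.06217 M.
Kb = Kw/Ka = 1.0e-14 / 6.8 x 10^-4 = 1.47e-11.
[OH^-] = sqrt(Kb x [F-]) = sqrt(1.47e-11 x 0.06217) = 9.56e-7 M.
pOH = 6.02, so pH = 14.00 - 6.02 = 7.98.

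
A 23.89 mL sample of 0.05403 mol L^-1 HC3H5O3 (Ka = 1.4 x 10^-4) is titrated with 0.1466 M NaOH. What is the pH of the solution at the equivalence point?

n(HC3H5O3) = 0.05403 x 0.02389 = 0.001291 mol; V(NaOH) at equivalence = 0.001291/0.1466 = 0.008805 L.
At equivalence all the acid is converted to C3H5O3-; total volume = 0.02389 + 0.008805 = 0.03269 L, so [C3H5O3-] = 0.001291/0.03269 = 0.03948 M.
Kb = Kw/Ka = 1.0e-14 / 1.4 x 10^-4 = 7.14e-11.
[OH^-] = sqrt(Kb x [C3H5O3-]) = sqrt(7.14e-11 x 0.03948) = 1.68e-6 M.
pOH = 5.77, so pH = 14.00 - 5.77 = 8.23.

8.23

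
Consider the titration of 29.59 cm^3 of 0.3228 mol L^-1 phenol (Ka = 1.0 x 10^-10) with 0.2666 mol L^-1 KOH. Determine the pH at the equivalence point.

n(C6H5OH) = 0.3228 x 0.02959 = 0.009552 mol; V(KOH) at equivalence = 0.009552/0.2666 = 0.03583 L.
At equivalence all the acid is converted to C6H5O-; total volume = 0.02959 + 0.03583 = 0.06542 L, so [C6H5O-] = 0.009552/0.06542 = 0.1460 M.
Kb = Kw/Ka = 1.0e-14 / 1.0 x 10^-10 = 0.000100.
[OH^-] = sqrt(Kb x [C6H5O-]) = sqrt(0.000100 x 0.1460) = 0.00382 M.
pOH = 2.42, so pH = 14.00 - 2.42 = 11.58.

11.58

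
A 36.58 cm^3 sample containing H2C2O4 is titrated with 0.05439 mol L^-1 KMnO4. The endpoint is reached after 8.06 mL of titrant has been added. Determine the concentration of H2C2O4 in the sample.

0.0300 M

n(KMnO4) = 0.05439 x 0.008060 = 0.0004384 mol.
From the balanced equation, 2 mol KMnO4 reacts with 5 mol H2C2O4, so n(H2C2O4) = 0.0004384 x 5/2 = 0.001096 mol.
[H2C2O4] = 0.001096 / 0.03658 L = 0.0300 M.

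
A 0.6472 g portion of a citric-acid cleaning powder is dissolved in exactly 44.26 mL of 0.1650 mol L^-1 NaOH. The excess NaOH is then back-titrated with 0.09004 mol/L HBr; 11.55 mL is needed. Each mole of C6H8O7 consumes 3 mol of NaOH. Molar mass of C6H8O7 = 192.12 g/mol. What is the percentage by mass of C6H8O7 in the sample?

62.0%

Total n(NaOH) added = 0.1650 x 0.04426 = 0.007303 mol.
n(HBr) used = 0.09004 x 0.01155 = 0.001040 mol, which equals the excess n(NaOH).
So n(NaOH) consumed by the sample = 0.007303 - 0.001040 = 0.006263 mol.
n(C6H8O7) = 0.006263 / 3 = 0.002088 mol.
mass C6H8O7 = 0.002088 x 192.12 = 0.4011 g, so %C6H8O7 = 0.4011/0.6472 x 100 = 62.0%.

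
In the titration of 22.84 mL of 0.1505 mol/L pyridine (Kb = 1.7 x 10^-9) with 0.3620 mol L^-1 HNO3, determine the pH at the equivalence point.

3.10

n(C5H5N) = 0.1505 x 0.02284 = 0.003437 mol; V(HNO3) at equivalence = 0.003437/0.3620 = 0.009496 L.
At equivalence the base is fully converted to C5H5NH+; total volume = 0.03234 L, so [C5H5NH+] = 0.003437/0.03234 = 0.1063 M.
Ka(C5H5NH+) = Kw/Kb = 1.0e-14 / 1.7 x 10^-9 = 5.88e-6.
[H^+] = sqrt(Ka x [C5H5NH+]) = sqrt(5.88e-6 x 0.1063) = 0.000791 M.
pH = -log(0.000791) = 3.10.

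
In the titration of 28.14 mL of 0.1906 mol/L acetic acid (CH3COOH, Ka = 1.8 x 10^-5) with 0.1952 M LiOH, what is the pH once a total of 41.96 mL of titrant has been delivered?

12.61

n(acid) = 0.1906 x 0.02814 = 0.005363 mol; n(LiOH) added = 0.1952 x 0.04196 = 0.008191 mol.
Base is in excess by 0.008191 - 0.005363 = 0.002827 mol in a total volume of 0.07010 L.
[OH^-] = 0.002827/0.07010 = 0.04033 M, so pOH = 1.39 and pH = 14.00 - 1.39 = 12.61.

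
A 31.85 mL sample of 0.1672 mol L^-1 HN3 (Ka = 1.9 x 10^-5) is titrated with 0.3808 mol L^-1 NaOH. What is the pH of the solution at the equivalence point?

8.89

n(HN3) = 0.1672 x 0.03185 = 0.005325 mol; V(NaOH) at equivalence = 0.005325/0.3808 = 0.01398 L.
At equivalence all the acid is converted to N3-; total volume = 0.03185 + 0.01398 = 0.04583 L, so [N3-] = 0.005325/0.04583 = 0.1162 M.
Kb = Kw/Ka = 1.0e-14 / 1.9 x 10^-5 = 5.26e-10.
[OH^-] = sqrt(Kb x [N3-]) = sqrt(5.26e-10 x 0.1162) = 7.82e-6 M.
pOH = 5.11, so pH = 14.00 - 5.11 = 8.89.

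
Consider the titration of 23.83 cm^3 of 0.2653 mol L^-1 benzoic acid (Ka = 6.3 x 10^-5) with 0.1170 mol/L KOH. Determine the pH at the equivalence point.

n(C6H5COOH) = 0.2653 x 0.02383 = 0.006322 mol; V(KOH) at equivalence = 0.006322/0.1170 = 0.05404 L.
At equivalence all the acid is converted to C6H5COO-; total volume = 0.02383 + 0.05404 = 0.07787 L, so [C6H5COO-] = 0.006322/0.07787 = 0.08119 M.
Kb = Kw/Ka = 1.0e-14 / 6.3 x 10^-5 = 1.59e-10.
[OH^-] = sqrt(Kb x [C6H5COO-]) = sqrt(1.59e-10 x 0.08119) = 3.59e-6 M.
pOH = 5.44, so pH = 14.00 - 5.44 = 8.56.

8.56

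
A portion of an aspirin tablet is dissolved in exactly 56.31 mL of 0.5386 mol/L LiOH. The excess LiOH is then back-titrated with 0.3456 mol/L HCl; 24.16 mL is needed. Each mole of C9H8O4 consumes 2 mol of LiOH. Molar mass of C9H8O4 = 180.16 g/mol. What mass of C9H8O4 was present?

1.98 g

Total n(LiOH) added = 0.5386 x 0.05631 = 0.03033 mol.
n(HCl) used = 0.3456 x 0.02416 = 0.008350 mol, which equals the excess n(LiOH).
So n(LiOH) consumed by the sample = 0.03033 - 0.008350 = 0.02198 mol.
n(C9H8O4) = 0.02198 / 2 = 0.01099 mol.
mass = 0.01099 mol x 180.16 g/mol = 1.98 g.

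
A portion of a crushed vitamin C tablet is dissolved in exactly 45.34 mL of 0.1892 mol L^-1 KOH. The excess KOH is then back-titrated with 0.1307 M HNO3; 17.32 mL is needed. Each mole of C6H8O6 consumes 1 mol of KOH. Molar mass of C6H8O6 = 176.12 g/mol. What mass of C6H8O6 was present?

Total n(KOH) added = 0.1892 x 0.04534 = 0.008578 mol.
n(HNO3) used = 0.1307 x 0.01732 = 0.002264 mol, which equals the excess n(KOH).
So n(KOH) consumed by the sample = 0.008578 - 0.002264 = 0.006315 mol.
n(C6H8O6) = 0.006315 / 1 = 0.006315 mol.
mass = 0.006315 mol x 176.12 g/mol = 1.11 g.

1.11 g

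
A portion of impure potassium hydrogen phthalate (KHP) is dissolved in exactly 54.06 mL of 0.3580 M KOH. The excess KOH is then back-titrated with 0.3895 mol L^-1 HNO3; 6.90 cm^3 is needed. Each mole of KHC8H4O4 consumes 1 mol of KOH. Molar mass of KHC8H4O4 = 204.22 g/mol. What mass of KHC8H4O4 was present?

Total n(KOH) added = 0.3580 x 0.05406 = 0.01935 mol.
n(HNO3) used = 0.3895 x 0.006900 = 0.002688 mol, which equals the excess n(KOH).
So n(KOH) consumed by the sample = 0.01935 - 0.002688 = 0.01667 mol.
n(KHC8H4O4) = 0.01667 / 1 = 0.01667 mol.
mass = 0.01667 mol x 204.22 g/mol = 3.40 g.

3.40 g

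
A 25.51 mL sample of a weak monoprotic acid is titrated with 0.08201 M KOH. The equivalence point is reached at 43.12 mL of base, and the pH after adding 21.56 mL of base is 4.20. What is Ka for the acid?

21.56 mL is half of the equivalence volume, so this is the half-equivalence point where [HA] = [A^-].
At half-equivalence pH = pKa, so pKa = 4.20.
Ka = 10^(-4.20) = 6.3 x 10^-5.

6.3 x 10^-5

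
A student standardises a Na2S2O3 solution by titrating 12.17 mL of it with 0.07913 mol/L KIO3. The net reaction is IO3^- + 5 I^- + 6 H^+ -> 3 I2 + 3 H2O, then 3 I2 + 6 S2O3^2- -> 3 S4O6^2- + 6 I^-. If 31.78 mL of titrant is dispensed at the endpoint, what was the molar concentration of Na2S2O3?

1.24 M

n(KIO3) = 0.07913 x 0.03178 = 0.002515 mol.
From the balanced equation, 1 mol KIO3 reacts with 6 mol Na2S2O3, so n(Na2S2O3) = 0.002515 x 6/1 = 0.01509 mol.
[Na2S2O3] = 0.01509 / 0.01217 L = 1.24 M.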